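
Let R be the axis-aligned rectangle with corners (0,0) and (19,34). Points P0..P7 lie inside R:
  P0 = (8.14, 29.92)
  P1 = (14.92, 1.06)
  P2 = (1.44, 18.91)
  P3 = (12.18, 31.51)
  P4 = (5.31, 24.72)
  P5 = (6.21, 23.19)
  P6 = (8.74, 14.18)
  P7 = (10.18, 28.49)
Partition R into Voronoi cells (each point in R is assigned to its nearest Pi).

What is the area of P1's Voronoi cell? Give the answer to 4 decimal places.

1. box [0,19]×[0,34]: [(0, 0) (19, 0) (19, 34) (0, 34)]
2. ⊥bis P1·P0 via (11.53,15.49): [(0, 12.7813) (0, 0) (19, 0) (19, 17.2449)]  |A|=285.2489
3. ⊥bis P1·P2 via (8.18,9.985): [(17.2486, 16.8335) (0, 3.8076) (0, 0) (19, 0) (19, 17.2449)]  |A|=207.8571
4. ⊥bis P1·P3 via (13.55,16.285): [(16.9244, 16.5886) (0, 3.8076) (0, 0) (19, 0) (19, 16.7754)]  |A|=207.2221
5. ⊥bis P1·P4 via (10.115,12.89): [(14.2516, 14.5702) (0, 3.8076) (0, 0) (19, 0) (19, 16.4988)]  |A|=204.7203
6. ⊥bis P1·P5 via (10.565,12.125): [(11.5022, 12.4939) (0, 3.8076) (0, 0) (19, 0) (19, 15.4449)]  |A|=198.491
7. ⊥bis P1·P6 via (11.83,7.62): [(0, 2.0476) (0, 0) (19, 0) (19, 10.9973)]  |A|=123.9272
8. ⊥bis P1·P7 via (12.55,14.775): [(0, 2.0476) (0, 0) (19, 0) (19, 10.9973)]  |A|=123.9272
9. canonical 4-gon: [(0, 2.0476) (0, 0) (19, 0) (19, 10.9973)]
10. shoelace: 123.9272

Area of P1's cell: 123.9272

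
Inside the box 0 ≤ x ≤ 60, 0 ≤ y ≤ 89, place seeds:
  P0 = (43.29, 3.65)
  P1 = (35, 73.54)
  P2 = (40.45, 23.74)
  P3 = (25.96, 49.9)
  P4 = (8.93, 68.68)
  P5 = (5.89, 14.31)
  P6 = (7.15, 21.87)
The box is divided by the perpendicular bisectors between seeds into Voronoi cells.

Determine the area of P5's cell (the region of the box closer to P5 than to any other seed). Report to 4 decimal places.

1. box [0,60]×[0,89]: [(0, 0) (60, 0) (60, 89) (0, 89)]
2. ⊥bis P5·P0 via (24.59,8.98): [(0, 0) (22.0305, 0) (47.3978, 89) (0, 89)]  |A|=3089.5593
3. ⊥bis P5·P1 via (20.445,43.925): [(0, 53.9732) (0, 0) (22.0305, 0) (32.8171, 37.8444)]  |A|=1302.4875
4. ⊥bis P5·P2 via (23.17,19.025): [(15.7456, 46.2346) (0, 53.9732) (0, 0) (22.0305, 0) (25.2648, 11.3476)]  |A|=1044.6347
5. ⊥bis P5·P3 via (15.925,32.105): [(20.2695, 29.655) (0, 41.0855) (0, 0) (22.0305, 0) (25.2648, 11.3476)]  |A|=800.9972
6. ⊥bis P5·P4 via (7.41,41.495): [(20.2695, 29.655) (0, 41.0855) (0, 0) (22.0305, 0) (25.2648, 11.3476)]  |A|=800.9972
7. ⊥bis P5·P6 via (6.52,18.09): [(24.2305, 15.1382) (0, 19.1767) (0, 0) (22.0305, 0) (25.2648, 11.3476)]  |A|=411.0803
8. canonical 5-gon: [(24.2305, 15.1382) (0, 19.1767) (0, 0) (22.0305, 0) (25.2648, 11.3476)]
9. shoelace: 411.0803

Area of P5's cell: 411.0803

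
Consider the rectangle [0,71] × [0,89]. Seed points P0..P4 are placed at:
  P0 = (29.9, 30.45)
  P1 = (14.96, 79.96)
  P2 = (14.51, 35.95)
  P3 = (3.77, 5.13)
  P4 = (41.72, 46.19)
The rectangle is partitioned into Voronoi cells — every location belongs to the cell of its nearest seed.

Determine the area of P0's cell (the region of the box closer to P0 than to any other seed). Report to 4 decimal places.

1. box [0,71]×[0,89]: [(0, 0) (71, 0) (71, 89) (0, 89)]
2. ⊥bis P0·P1 via (22.43,55.205): [(0, 48.4366) (0, 0) (71, 0) (71, 69.8613)]  |A|=4199.5766
3. ⊥bis P0·P2 via (22.205,33.2): [(30.9924, 57.7888) (10.3402, 0) (71, 0) (71, 69.8613)]  |A|=3150.2211
4. ⊥bis P0·P3 via (16.835,17.79): [(30.9924, 57.7888) (16.7348, 17.8934) (34.0735, 0) (71, 0) (71, 69.8613)]  |A|=2937.8856
5. ⊥bis P0·P4 via (35.81,38.32): [(26.5263, 45.2917) (16.7348, 17.8934) (34.0735, 0) (71, 0) (71, 11.894)]  |A|=1425.8416
6. canonical 5-gon: [(26.5263, 45.2917) (16.7348, 17.8934) (34.0735, 0) (71, 0) (71, 11.894)]
7. shoelace: 1425.8416

Area of P0's cell: 1425.8416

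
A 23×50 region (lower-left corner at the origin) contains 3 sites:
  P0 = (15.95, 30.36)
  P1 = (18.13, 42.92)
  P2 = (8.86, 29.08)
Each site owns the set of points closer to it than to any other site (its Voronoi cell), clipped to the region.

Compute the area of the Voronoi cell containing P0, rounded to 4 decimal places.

1. box [0,23]×[0,50]: [(0, 0) (23, 0) (23, 50) (0, 50)]
2. ⊥bis P0·P1 via (17.04,36.64): [(0, 39.5976) (0, 0) (23, 0) (23, 35.6055)]  |A|=864.8359
3. ⊥bis P0·P2 via (12.405,29.72): [(10.9653, 37.6944) (17.7705, 0) (23, 0) (23, 35.6055)]  |A|=312.8111
4. canonical 4-gon: [(10.9653, 37.6944) (17.7705, 0) (23, 0) (23, 35.6055)]
5. shoelace: 312.8111

Area of P0's cell: 312.8111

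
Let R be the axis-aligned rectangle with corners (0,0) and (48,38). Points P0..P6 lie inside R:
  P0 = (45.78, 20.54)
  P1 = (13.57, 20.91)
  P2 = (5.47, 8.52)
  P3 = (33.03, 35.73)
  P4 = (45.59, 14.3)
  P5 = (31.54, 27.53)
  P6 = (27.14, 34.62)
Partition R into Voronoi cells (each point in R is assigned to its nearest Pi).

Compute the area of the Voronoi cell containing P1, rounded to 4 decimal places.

Area of P1's cell: 535.4901

1. box [0,48]×[0,38]: [(0, 0) (48, 0) (48, 38) (0, 38)]
2. ⊥bis P1·P0 via (29.675,20.725): [(0, 0) (29.4369, 0) (29.8734, 38) (0, 38)]  |A|=1126.897
3. ⊥bis P1·P2 via (9.52,14.715): [(0, 20.9387) (29.4562, 1.6816) (29.8734, 38) (0, 38)]  |A|=793.758
4. ⊥bis P1·P3 via (23.3,28.32): [(0, 20.9387) (29.4562, 1.6816) (29.6662, 19.9606) (15.9281, 38) (0, 38)]  |A|=667.9749
5. ⊥bis P1·P4 via (29.58,17.605): [(0, 20.9387) (26.669, 3.5038) (29.6426, 17.9085) (29.6662, 19.9606) (15.9281, 38) (0, 38)]  |A|=645.1912
6. ⊥bis P1·P5 via (22.555,24.22): [(0, 20.9387) (26.669, 3.5038) (27.9323, 9.6233) (18.9313, 34.0565) (15.9281, 38) (0, 38)]  |A|=575.8286
7. ⊥bis P1·P6 via (20.355,27.765): [(0, 20.9387) (26.669, 3.5038) (27.9323, 9.6233) (21.7621, 26.3722) (10.0144, 38) (0, 38)]  |A|=535.4901
8. canonical 6-gon: [(0, 20.9387) (26.669, 3.5038) (27.9323, 9.6233) (21.7621, 26.3722) (10.0144, 38) (0, 38)]
9. shoelace: 535.4901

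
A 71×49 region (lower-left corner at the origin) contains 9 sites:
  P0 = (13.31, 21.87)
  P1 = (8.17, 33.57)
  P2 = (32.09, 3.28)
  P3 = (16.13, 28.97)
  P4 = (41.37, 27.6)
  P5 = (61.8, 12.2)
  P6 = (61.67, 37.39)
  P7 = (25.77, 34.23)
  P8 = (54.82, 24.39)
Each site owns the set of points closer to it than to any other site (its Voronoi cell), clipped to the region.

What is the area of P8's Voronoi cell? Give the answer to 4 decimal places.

1. box [0,71]×[0,49]: [(0, 0) (71, 0) (71, 49) (0, 49)]
2. ⊥bis P8·P0 via (34.065,23.13): [(35.4692, 0) (71, 0) (71, 49) (32.4945, 49)]  |A|=1813.8903
3. ⊥bis P8·P1 via (31.495,28.98): [(33.1877, 37.5816) (35.4692, 0) (71, 0) (71, 49) (35.4346, 49)]  |A|=1797.1045
4. ⊥bis P8·P2 via (43.455,13.835): [(33.1877, 37.5816) (34.012, 24.0026) (56.304, 0) (71, 0) (71, 49) (35.4346, 49)]  |A|=1547.0597
5. ⊥bis P8·P3 via (35.475,26.68): [(35.0285, 22.9082) (56.304, 0) (71, 0) (71, 49) (38.1172, 49)]  |A|=1478.6181
6. ⊥bis P8·P4 via (48.095,25.995): [(44.8376, 12.3463) (56.304, 0) (71, 0) (71, 49) (53.5854, 49)]  |A|=1050.8546
7. ⊥bis P8·P5 via (58.31,18.295): [(44.8376, 12.3463) (45.9081, 11.1937) (71, 25.5613) (71, 49) (53.5854, 49)]  |A|=647.9124
8. ⊥bis P8·P6 via (58.245,30.89): [(50.2666, 35.094) (44.8376, 12.3463) (45.9081, 11.1937) (69.7338, 24.8363)]  |A|=270.2956
9. ⊥bis P8·P7 via (40.295,29.31): [(50.2666, 35.094) (44.8376, 12.3463) (45.9081, 11.1937) (69.7338, 24.8363)]  |A|=270.2956
10. canonical 4-gon: [(50.2666, 35.094) (44.8376, 12.3463) (45.9081, 11.1937) (69.7338, 24.8363)]
11. shoelace: 270.2956

Area of P8's cell: 270.2956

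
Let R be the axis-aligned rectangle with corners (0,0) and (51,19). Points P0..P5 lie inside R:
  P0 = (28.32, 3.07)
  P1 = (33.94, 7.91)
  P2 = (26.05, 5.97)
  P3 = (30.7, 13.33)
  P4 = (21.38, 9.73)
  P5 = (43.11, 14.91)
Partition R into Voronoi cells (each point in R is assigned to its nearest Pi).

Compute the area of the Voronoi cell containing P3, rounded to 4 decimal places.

1. box [0,51]×[0,19]: [(0, 0) (51, 0) (51, 19) (0, 19)]
2. ⊥bis P3·P0 via (29.51,8.2): [(0, 15.0454) (51, 3.215) (51, 19) (0, 19)]  |A|=503.3601
3. ⊥bis P3·P1 via (32.32,10.62): [(0, 15.0454) (28.6179, 8.4069) (46.3384, 19) (0, 19)]  |A|=302.0189
4. ⊥bis P3·P2 via (28.375,9.65): [(29.5041, 8.9367) (46.3384, 19) (13.5759, 19)]  |A|=164.8501
5. ⊥bis P3·P4 via (26.04,11.53): [(26.2468, 10.9946) (29.5041, 8.9367) (46.3384, 19) (23.1546, 19)]  |A|=126.5092
6. ⊥bis P3·P5 via (36.905,14.12): [(26.2468, 10.9946) (29.5041, 8.9367) (36.9948, 13.4145) (36.2837, 19) (23.1546, 19)]  |A|=98.4291
7. canonical 5-gon: [(26.2468, 10.9946) (29.5041, 8.9367) (36.9948, 13.4145) (36.2837, 19) (23.1546, 19)]
8. shoelace: 98.4291

Area of P3's cell: 98.4291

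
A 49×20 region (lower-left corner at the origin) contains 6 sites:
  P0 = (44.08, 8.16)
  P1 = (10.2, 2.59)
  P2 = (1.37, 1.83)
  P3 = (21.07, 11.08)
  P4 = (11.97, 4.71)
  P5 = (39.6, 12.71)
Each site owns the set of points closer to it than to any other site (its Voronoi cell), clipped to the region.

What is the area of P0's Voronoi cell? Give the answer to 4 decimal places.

Area of P0's cell: 155.2413

1. box [0,49]×[0,20]: [(0, 0) (49, 0) (49, 20) (0, 20)]
2. ⊥bis P0·P1 via (27.14,5.375): [(28.0237, 0) (49, 0) (49, 20) (24.7356, 20)]  |A|=452.4073
3. ⊥bis P0·P2 via (22.725,4.995): [(28.0237, 0) (49, 0) (49, 20) (24.7356, 20)]  |A|=452.4073
4. ⊥bis P0·P3 via (32.575,9.62): [(31.3542, 0) (49, 0) (49, 20) (33.8922, 20)]  |A|=327.5355
5. ⊥bis P0·P4 via (28.025,6.435): [(31.3542, 0) (49, 0) (49, 20) (33.8922, 20)]  |A|=327.5355
6. ⊥bis P0·P5 via (41.84,10.435): [(31.3702, 0.1263) (31.3542, 0) (49, 0) (49, 17.4848)]  |A|=155.2413
7. canonical 4-gon: [(31.3702, 0.1263) (31.3542, 0) (49, 0) (49, 17.4848)]
8. shoelace: 155.2413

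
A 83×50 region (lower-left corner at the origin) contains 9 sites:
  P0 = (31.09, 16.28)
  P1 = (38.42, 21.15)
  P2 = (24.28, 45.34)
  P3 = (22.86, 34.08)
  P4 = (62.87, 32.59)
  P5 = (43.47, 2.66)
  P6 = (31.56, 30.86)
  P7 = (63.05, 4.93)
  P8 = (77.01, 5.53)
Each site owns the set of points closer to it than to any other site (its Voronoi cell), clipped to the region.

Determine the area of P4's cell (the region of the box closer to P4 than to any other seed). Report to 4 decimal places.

Area of P4's cell: 1021.3768

1. box [0,83]×[0,50]: [(0, 0) (83, 0) (83, 50) (0, 50)]
2. ⊥bis P4·P0 via (46.98,24.435): [(59.5204, 0) (83, 0) (83, 50) (33.8596, 50)]  |A|=1815.4983
3. ⊥bis P4·P1 via (50.645,26.87): [(63.2173, 0) (83, 0) (83, 50) (39.8226, 50)]  |A|=1574.0019
4. ⊥bis P4·P2 via (43.575,38.965): [(44.1589, 40.7323) (63.2173, 0) (83, 0) (83, 50) (47.2209, 50)]  |A|=1539.7193
5. ⊥bis P4·P3 via (42.865,33.335): [(44.1589, 40.7323) (63.2173, 0) (83, 0) (83, 50) (47.2209, 50)]  |A|=1539.7193
6. ⊥bis P4·P5 via (53.17,17.625): [(44.1589, 40.7323) (55.7545, 15.9498) (80.3616, 0) (83, 0) (83, 50) (47.2209, 50)]  |A|=1402.9958
7. ⊥bis P4·P6 via (47.215,31.725): [(46.3508, 47.3663) (47.0599, 34.5322) (55.7545, 15.9498) (80.3616, 0) (83, 0) (83, 50) (47.2209, 50)]  |A|=1386.5785
8. ⊥bis P4·P7 via (62.96,18.76): [(46.3508, 47.3663) (47.0599, 34.5322) (54.4655, 18.7047) (83, 18.8904) (83, 50) (47.2209, 50)]  |A|=1068.7727
9. ⊥bis P4·P8 via (69.94,19.06): [(46.3508, 47.3663) (47.0599, 34.5322) (54.4655, 18.7047) (69.4467, 18.8022) (83, 25.8844) (83, 50) (47.2209, 50)]  |A|=1021.3768
10. canonical 7-gon: [(46.3508, 47.3663) (47.0599, 34.5322) (54.4655, 18.7047) (69.4467, 18.8022) (83, 25.8844) (83, 50) (47.2209, 50)]
11. shoelace: 1021.3768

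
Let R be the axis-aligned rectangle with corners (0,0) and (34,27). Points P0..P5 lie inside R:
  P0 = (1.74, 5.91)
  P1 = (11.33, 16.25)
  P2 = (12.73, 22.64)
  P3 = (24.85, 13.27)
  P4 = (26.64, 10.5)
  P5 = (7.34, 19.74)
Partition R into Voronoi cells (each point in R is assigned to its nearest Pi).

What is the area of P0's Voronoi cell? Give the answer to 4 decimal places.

Area of P0's cell: 148.2019

1. box [0,34]×[0,27]: [(0, 0) (34, 0) (34, 27) (0, 27)]
2. ⊥bis P0·P1 via (6.535,11.08): [(0, 17.141) (0, 0) (18.4815, 0)]  |A|=158.3959
3. ⊥bis P0·P2 via (7.235,14.275): [(0, 17.141) (0, 0) (18.4815, 0)]  |A|=158.3959
4. ⊥bis P0·P3 via (13.295,9.59): [(15.4553, 2.8067) (0, 17.141) (0, 0) (16.3492, 0)]  |A|=155.4034
5. ⊥bis P0·P4 via (14.19,8.205): [(15.1294, 3.109) (0, 17.141) (0, 0) (15.7025, 0)]  |A|=154.0758
6. ⊥bis P0·P5 via (4.54,12.825): [(15.1294, 3.109) (4.7415, 12.7434) (0, 14.6633) (0, 0) (15.7025, 0)]  |A|=148.2019
7. canonical 5-gon: [(15.1294, 3.109) (4.7415, 12.7434) (0, 14.6633) (0, 0) (15.7025, 0)]
8. shoelace: 148.2019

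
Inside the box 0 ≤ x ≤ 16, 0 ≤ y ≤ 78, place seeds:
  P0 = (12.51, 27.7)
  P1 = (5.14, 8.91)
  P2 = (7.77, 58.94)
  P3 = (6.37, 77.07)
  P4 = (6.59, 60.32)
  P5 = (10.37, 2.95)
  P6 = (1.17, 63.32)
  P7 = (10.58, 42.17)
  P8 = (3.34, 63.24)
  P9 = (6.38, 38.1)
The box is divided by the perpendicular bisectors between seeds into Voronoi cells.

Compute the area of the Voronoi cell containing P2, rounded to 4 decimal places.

Area of P2's cell: 159.5687

1. box [0,16]×[0,78]: [(0, 0) (16, 0) (16, 78) (0, 78)]
2. ⊥bis P2·P0 via (10.14,43.32): [(0, 41.7815) (16, 44.2091) (16, 78) (0, 78)]  |A|=560.0752
3. ⊥bis P2·P1 via (6.455,33.925): [(0, 41.7815) (16, 44.2091) (16, 78) (0, 78)]  |A|=560.0752
4. ⊥bis P2·P3 via (7.07,68.005): [(0, 67.4591) (0, 41.7815) (16, 44.2091) (16, 68.6946)]  |A|=401.3042
5. ⊥bis P2·P4 via (7.18,59.63): [(0, 53.4906) (0, 41.7815) (16, 44.2091) (16, 67.1717)]  |A|=277.3737
6. ⊥bis P2·P5 via (9.07,30.945): [(0, 53.4906) (0, 41.7815) (16, 44.2091) (16, 67.1717)]  |A|=277.3737
7. ⊥bis P2·P6 via (4.47,61.13): [(0, 53.4906) (0, 41.7815) (16, 44.2091) (16, 67.1717)]  |A|=277.3737
8. ⊥bis P2·P7 via (9.175,50.555): [(0, 53.4906) (0, 49.0176) (16, 51.6986) (16, 67.1717)]  |A|=159.5687
9. ⊥bis P2·P8 via (5.555,61.09): [(0, 53.4906) (0, 49.0176) (16, 51.6986) (16, 67.1717)]  |A|=159.5687
10. ⊥bis P2·P9 via (7.075,48.52): [(0, 53.4906) (0, 49.0176) (16, 51.6986) (16, 67.1717)]  |A|=159.5687
11. canonical 4-gon: [(0, 53.4906) (0, 49.0176) (16, 51.6986) (16, 67.1717)]
12. shoelace: 159.5687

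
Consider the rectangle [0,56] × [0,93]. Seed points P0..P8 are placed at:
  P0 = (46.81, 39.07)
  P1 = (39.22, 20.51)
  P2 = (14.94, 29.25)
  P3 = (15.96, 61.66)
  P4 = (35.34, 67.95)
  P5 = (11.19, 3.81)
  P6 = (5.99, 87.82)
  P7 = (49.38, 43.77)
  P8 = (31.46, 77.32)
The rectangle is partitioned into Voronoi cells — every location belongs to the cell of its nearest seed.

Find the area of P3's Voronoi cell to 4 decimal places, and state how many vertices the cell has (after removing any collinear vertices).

Area of P3's cell: 759.2414 (6 vertices)

1. box [0,56]×[0,93]: [(0, 0) (56, 0) (56, 93) (0, 93)]
2. ⊥bis P3·P0 via (31.385,50.365): [(0, 7.5041) (56, 83.9804) (56, 93) (0, 93)]  |A|=2646.4323
3. ⊥bis P3·P1 via (27.59,41.085): [(0, 25.4898) (22.4709, 38.1914) (56, 83.9804) (56, 93) (0, 93)]  |A|=2444.3558
4. ⊥bis P3·P2 via (15.45,45.455): [(0, 45.9412) (27.5117, 45.0754) (56, 83.9804) (56, 93) (0, 93)]  |A|=2117.6976
5. ⊥bis P3·P4 via (25.65,64.805): [(0, 45.9412) (27.5117, 45.0754) (30.6586, 49.373) (16.499, 93) (0, 93)]  |A|=1141.7588
6. ⊥bis P3·P5 via (13.575,32.735): [(0, 45.9412) (27.5117, 45.0754) (30.6586, 49.373) (16.499, 93) (0, 93)]  |A|=1141.7588
7. ⊥bis P3·P6 via (10.975,74.74): [(0, 70.5572) (0, 45.9412) (27.5117, 45.0754) (30.6586, 49.373) (21.165, 78.6236)]  |A|=785.66
8. ⊥bis P3·P7 via (32.67,52.715): [(0, 70.5572) (0, 45.9412) (27.5117, 45.0754) (30.6586, 49.373) (21.165, 78.6236)]  |A|=785.66
9. ⊥bis P3·P8 via (23.71,69.49): [(16.34, 76.7847) (0, 70.5572) (0, 45.9412) (27.5117, 45.0754) (30.6586, 49.373) (24.3279, 68.8784)]  |A|=759.2414
10. canonical 6-gon: [(16.34, 76.7847) (0, 70.5572) (0, 45.9412) (27.5117, 45.0754) (30.6586, 49.373) (24.3279, 68.8784)]
11. shoelace: 759.2414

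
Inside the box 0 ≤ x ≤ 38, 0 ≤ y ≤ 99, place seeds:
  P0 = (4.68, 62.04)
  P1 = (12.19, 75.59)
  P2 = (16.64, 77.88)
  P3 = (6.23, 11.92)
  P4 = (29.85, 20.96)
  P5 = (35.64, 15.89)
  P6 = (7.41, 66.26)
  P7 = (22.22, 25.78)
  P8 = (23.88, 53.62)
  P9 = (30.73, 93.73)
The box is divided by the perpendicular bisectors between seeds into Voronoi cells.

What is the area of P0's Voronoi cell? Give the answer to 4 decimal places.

Area of P0's cell: 271.8059

1. box [0,38]×[0,99]: [(0, 0) (38, 0) (38, 99) (0, 99)]
2. ⊥bis P0·P1 via (8.435,68.815): [(0, 73.49) (0, 0) (38, 0) (38, 52.4288)]  |A|=2392.4578
3. ⊥bis P0·P2 via (10.66,69.96): [(22.5032, 61.0178) (0, 73.49) (0, 0) (38, 0) (38, 49.3169)]  |A|=2368.3458
4. ⊥bis P0·P3 via (5.455,36.98): [(22.5032, 61.0178) (0, 73.49) (0, 36.8113) (38, 37.9865) (38, 49.3169)]  |A|=947.188
5. ⊥bis P0·P4 via (17.265,41.5): [(34.4266, 52.015) (22.5032, 61.0178) (0, 73.49) (0, 36.8113) (10.1235, 37.1244)]  |A|=729.8704
6. ⊥bis P0·P5 via (20.16,38.965): [(34.4266, 52.015) (22.5032, 61.0178) (0, 73.49) (0, 36.8113) (10.1235, 37.1244)]  |A|=729.8704
7. ⊥bis P0·P6 via (6.045,64.15): [(29.4842, 48.9868) (0, 68.0606) (0, 36.8113) (10.1235, 37.1244)]  |A|=517.6939
8. ⊥bis P0·P7 via (13.45,43.91): [(27.1143, 50.5198) (0, 68.0606) (0, 37.4038)]  |A|=415.6192
9. ⊥bis P0·P8 via (14.28,57.83): [(6.7553, 40.6716) (14.6191, 58.6032) (0, 68.0606) (0, 37.4038)]  |A|=271.8059
10. ⊥bis P0·P9 via (17.705,77.885): [(6.7553, 40.6716) (14.6191, 58.6032) (0, 68.0606) (0, 37.4038)]  |A|=271.8059
11. canonical 4-gon: [(6.7553, 40.6716) (14.6191, 58.6032) (0, 68.0606) (0, 37.4038)]
12. shoelace: 271.8059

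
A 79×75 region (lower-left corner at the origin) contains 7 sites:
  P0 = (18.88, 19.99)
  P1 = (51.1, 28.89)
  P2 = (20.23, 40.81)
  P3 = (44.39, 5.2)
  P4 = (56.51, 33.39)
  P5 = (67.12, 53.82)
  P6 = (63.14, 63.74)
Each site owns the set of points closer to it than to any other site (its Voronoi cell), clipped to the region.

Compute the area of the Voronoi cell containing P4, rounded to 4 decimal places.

1. box [0,79]×[0,75]: [(0, 0) (79, 0) (79, 75) (0, 75)]
2. ⊥bis P4·P0 via (37.695,26.69): [(47.1993, 0) (79, 0) (79, 75) (20.4919, 75)]  |A|=3386.5821
3. ⊥bis P4·P1 via (53.805,31.14): [(22.8644, 68.3375) (79, 0.85) (79, 75) (20.4919, 75)]  |A|=2276.133
4. ⊥bis P4·P2 via (38.37,37.1): [(40.4378, 47.2104) (79, 0.85) (79, 75) (46.1213, 75)]  |A|=1886.5373
5. ⊥bis P4·P3 via (50.45,19.295): [(40.4378, 47.2104) (71.0104, 10.4553) (79, 7.0202) (79, 75) (46.1213, 75)]  |A|=1861.8886
6. ⊥bis P4·P5 via (61.815,43.605): [(41.8238, 53.9871) (40.4378, 47.2104) (71.0104, 10.4553) (79, 7.0202) (79, 34.6802)]  |A|=766.9825
7. ⊥bis P4·P6 via (59.825,48.565): [(46.775, 51.4158) (41.5321, 52.5611) (40.4378, 47.2104) (71.0104, 10.4553) (79, 7.0202) (79, 34.6802)]  |A|=763.0773
8. canonical 6-gon: [(46.775, 51.4158) (41.5321, 52.5611) (40.4378, 47.2104) (71.0104, 10.4553) (79, 7.0202) (79, 34.6802)]
9. shoelace: 763.0773

Area of P4's cell: 763.0773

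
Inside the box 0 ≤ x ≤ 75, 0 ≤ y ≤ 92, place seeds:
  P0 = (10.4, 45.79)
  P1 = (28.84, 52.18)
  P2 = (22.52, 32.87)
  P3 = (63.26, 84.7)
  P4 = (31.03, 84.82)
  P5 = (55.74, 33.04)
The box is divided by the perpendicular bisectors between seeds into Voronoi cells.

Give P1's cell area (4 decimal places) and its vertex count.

1. box [0,75]×[0,92]: [(0, 0) (75, 0) (75, 92) (0, 92)]
2. ⊥bis P1·P0 via (19.62,48.985): [(36.5947, 0) (75, 0) (75, 92) (4.714, 92)]  |A|=4999.7961
3. ⊥bis P1·P2 via (25.68,42.525): [(21.3697, 43.9357) (75, 26.383) (75, 92) (4.714, 92)]  |A|=3448.6515
4. ⊥bis P1·P3 via (46.05,68.44): [(21.3697, 43.9357) (75, 26.383) (75, 37.7986) (23.7905, 92) (4.714, 92)]  |A|=2060.8383
5. ⊥bis P1·P4 via (29.935,68.5): [(12.451, 69.6731) (21.3697, 43.9357) (75, 26.383) (75, 37.7986) (47.0802, 67.3496)]  |A|=1448.124
6. ⊥bis P1·P5 via (42.29,42.61): [(12.451, 69.6731) (21.3697, 43.9357) (39.1035, 38.1316) (54.3888, 59.614) (47.0802, 67.3496)]  |A|=855.117
7. canonical 5-gon: [(12.451, 69.6731) (21.3697, 43.9357) (39.1035, 38.1316) (54.3888, 59.614) (47.0802, 67.3496)]
8. shoelace: 855.117

Area of P1's cell: 855.1170 (5 vertices)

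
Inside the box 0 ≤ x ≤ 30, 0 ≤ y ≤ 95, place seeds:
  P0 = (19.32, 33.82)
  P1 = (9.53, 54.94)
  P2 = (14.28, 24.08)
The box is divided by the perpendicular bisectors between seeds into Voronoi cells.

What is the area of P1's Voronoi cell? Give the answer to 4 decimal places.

Area of P1's cell: 1510.6039

1. box [0,30]×[0,95]: [(0, 0) (30, 0) (30, 95) (0, 95)]
2. ⊥bis P1·P0 via (14.425,44.38): [(0, 37.6934) (30, 51.5997) (30, 95) (0, 95)]  |A|=1510.6039
3. ⊥bis P1·P2 via (11.905,39.51): [(0, 37.6934) (30, 51.5997) (30, 95) (0, 95)]  |A|=1510.6039
4. canonical 4-gon: [(0, 37.6934) (30, 51.5997) (30, 95) (0, 95)]
5. shoelace: 1510.6039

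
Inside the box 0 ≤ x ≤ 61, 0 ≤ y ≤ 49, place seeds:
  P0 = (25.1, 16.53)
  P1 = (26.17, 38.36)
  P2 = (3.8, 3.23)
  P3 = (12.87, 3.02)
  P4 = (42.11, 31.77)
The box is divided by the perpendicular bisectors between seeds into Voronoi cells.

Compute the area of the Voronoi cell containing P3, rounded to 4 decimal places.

1. box [0,61]×[0,49]: [(0, 0) (61, 0) (61, 49) (0, 49)]
2. ⊥bis P3·P0 via (18.985,9.775): [(0, 26.9613) (0, 0) (29.7831, 0)]  |A|=401.4946
3. ⊥bis P3·P1 via (19.52,20.69): [(0, 26.9613) (0, 0) (29.7831, 0)]  |A|=401.4946
4. ⊥bis P3·P2 via (8.335,3.125): [(8.7044, 19.0815) (8.2626, 0) (29.7831, 0)]  |A|=205.3212
5. ⊥bis P3·P4 via (27.49,17.395): [(8.7044, 19.0815) (8.2626, 0) (29.7831, 0)]  |A|=205.3212
6. canonical 3-gon: [(8.7044, 19.0815) (8.2626, 0) (29.7831, 0)]
7. shoelace: 205.3212

Area of P3's cell: 205.3212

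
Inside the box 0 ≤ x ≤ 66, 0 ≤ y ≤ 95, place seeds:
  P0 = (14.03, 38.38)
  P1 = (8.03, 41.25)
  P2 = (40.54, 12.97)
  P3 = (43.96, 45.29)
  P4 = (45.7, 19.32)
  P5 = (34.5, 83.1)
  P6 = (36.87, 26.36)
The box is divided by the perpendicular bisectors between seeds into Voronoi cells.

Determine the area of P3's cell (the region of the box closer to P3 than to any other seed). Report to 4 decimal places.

Area of P3's cell: 1203.5659

1. box [0,66]×[0,95]: [(0, 0) (66, 0) (66, 95) (0, 95)]
2. ⊥bis P3·P0 via (28.995,41.835): [(38.6535, 0) (66, 0) (66, 95) (16.7207, 95)]  |A|=3639.7246
3. ⊥bis P3·P1 via (25.995,43.27): [(23.4613, 65.8038) (38.6535, 0) (66, 0) (66, 95) (20.1784, 95)]  |A|=3589.2479
4. ⊥bis P3·P2 via (42.25,29.13): [(23.4613, 65.8038) (31.6698, 30.2496) (66, 26.6169) (66, 95) (20.1784, 95)]  |A|=2718.757
5. ⊥bis P3·P4 via (44.83,32.305): [(23.4613, 65.8038) (31.4029, 31.4054) (66, 33.7234) (66, 95) (20.1784, 95)]  |A|=2576.4691
6. ⊥bis P3·P5 via (39.23,64.195): [(24.6735, 60.553) (31.4029, 31.4054) (66, 33.7234) (66, 70.8928)]  |A|=1280.051
7. ⊥bis P3·P6 via (40.415,35.825): [(24.6735, 60.553) (29.4329, 39.9382) (49.0571, 32.5882) (66, 33.7234) (66, 70.8928)]  |A|=1203.5659
8. canonical 5-gon: [(24.6735, 60.553) (29.4329, 39.9382) (49.0571, 32.5882) (66, 33.7234) (66, 70.8928)]
9. shoelace: 1203.5659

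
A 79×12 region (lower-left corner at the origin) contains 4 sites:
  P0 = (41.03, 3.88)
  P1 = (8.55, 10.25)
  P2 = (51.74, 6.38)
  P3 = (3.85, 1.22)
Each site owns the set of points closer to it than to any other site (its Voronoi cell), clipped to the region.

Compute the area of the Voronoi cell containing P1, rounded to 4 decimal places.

1. box [0,79]×[0,12]: [(0, 0) (79, 0) (79, 12) (0, 12)]
2. ⊥bis P1·P0 via (24.79,7.065): [(0, 0) (23.4044, 0) (25.7579, 12) (0, 12)]  |A|=294.9736
3. ⊥bis P1·P2 via (30.145,8.315): [(0, 0) (23.4044, 0) (25.7579, 12) (0, 12)]  |A|=294.9736
4. ⊥bis P1·P3 via (6.2,5.735): [(0, 8.962) (17.2185, 0) (23.4044, 0) (25.7579, 12) (0, 12)]  |A|=217.8172
5. canonical 5-gon: [(0, 8.962) (17.2185, 0) (23.4044, 0) (25.7579, 12) (0, 12)]
6. shoelace: 217.8172

Area of P1's cell: 217.8172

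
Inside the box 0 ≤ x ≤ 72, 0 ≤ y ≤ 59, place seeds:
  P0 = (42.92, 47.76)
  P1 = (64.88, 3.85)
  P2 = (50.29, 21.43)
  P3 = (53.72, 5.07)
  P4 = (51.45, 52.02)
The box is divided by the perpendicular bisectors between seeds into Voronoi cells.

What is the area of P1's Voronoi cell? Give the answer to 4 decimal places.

1. box [0,72]×[0,59]: [(0, 0) (72, 0) (72, 59) (0, 59)]
2. ⊥bis P1·P0 via (53.9,25.805): [(2.3018, 0) (72, 0) (72, 34.8571)]  |A|=1214.7381
3. ⊥bis P1·P2 via (57.585,12.64): [(42.3546, 0) (72, 0) (72, 24.6033)]  |A|=364.6871
4. ⊥bis P1·P3 via (59.3,4.46): [(60.4546, 15.0215) (58.8124, 0) (72, 0) (72, 24.6033)]  |A|=241.0764
5. ⊥bis P1·P4 via (58.165,27.935): [(60.4546, 15.0215) (58.8124, 0) (72, 0) (72, 24.6033)]  |A|=241.0764
6. canonical 4-gon: [(60.4546, 15.0215) (58.8124, 0) (72, 0) (72, 24.6033)]
7. shoelace: 241.0764

Area of P1's cell: 241.0764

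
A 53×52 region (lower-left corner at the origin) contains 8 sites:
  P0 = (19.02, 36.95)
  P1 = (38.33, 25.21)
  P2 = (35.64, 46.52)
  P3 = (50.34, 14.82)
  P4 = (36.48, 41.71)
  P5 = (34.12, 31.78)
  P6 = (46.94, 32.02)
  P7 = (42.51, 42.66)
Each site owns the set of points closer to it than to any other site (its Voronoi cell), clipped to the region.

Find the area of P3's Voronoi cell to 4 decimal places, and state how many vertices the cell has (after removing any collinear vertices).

1. box [0,53]×[0,52]: [(0, 0) (53, 0) (53, 52) (0, 52)]
2. ⊥bis P3·P0 via (34.68,25.885): [(16.3902, 0) (53, 0) (53, 51.8128)]  |A|=948.427
3. ⊥bis P3·P1 via (44.335,20.015): [(27.0198, 0) (53, 0) (53, 30.031)]  |A|=390.1066
4. ⊥bis P3·P2 via (42.99,30.67): [(27.0198, 0) (53, 0) (53, 30.031)]  |A|=390.1066
5. ⊥bis P3·P4 via (43.41,28.265): [(27.0198, 0) (53, 0) (53, 30.031)]  |A|=390.1066
6. ⊥bis P3·P5 via (42.23,23.3): [(27.0198, 0) (53, 0) (53, 30.031)]  |A|=390.1066
7. ⊥bis P3·P6 via (48.64,23.42): [(47.0003, 23.0959) (27.0198, 0) (53, 0) (53, 24.2819)]  |A|=372.8599
8. ⊥bis P3·P7 via (46.425,28.74): [(47.0003, 23.0959) (27.0198, 0) (53, 0) (53, 24.2819)]  |A|=372.8599
9. canonical 4-gon: [(47.0003, 23.0959) (27.0198, 0) (53, 0) (53, 24.2819)]
10. shoelace: 372.8599

Area of P3's cell: 372.8599 (4 vertices)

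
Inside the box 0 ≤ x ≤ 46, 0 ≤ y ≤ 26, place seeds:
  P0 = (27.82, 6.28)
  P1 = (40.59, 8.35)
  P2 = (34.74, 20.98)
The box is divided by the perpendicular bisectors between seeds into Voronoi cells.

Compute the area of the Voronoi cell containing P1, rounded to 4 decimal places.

1. box [0,46]×[0,26]: [(0, 0) (46, 0) (46, 26) (0, 26)]
2. ⊥bis P1·P0 via (34.205,7.315): [(35.3908, 0) (46, 0) (46, 26) (31.1762, 26)]  |A|=330.6298
3. ⊥bis P1·P2 via (37.665,14.665): [(33.3384, 12.661) (35.3908, 0) (46, 0) (46, 18.5256)]  |A|=184.4437
4. canonical 4-gon: [(33.3384, 12.661) (35.3908, 0) (46, 0) (46, 18.5256)]
5. shoelace: 184.4437

Area of P1's cell: 184.4437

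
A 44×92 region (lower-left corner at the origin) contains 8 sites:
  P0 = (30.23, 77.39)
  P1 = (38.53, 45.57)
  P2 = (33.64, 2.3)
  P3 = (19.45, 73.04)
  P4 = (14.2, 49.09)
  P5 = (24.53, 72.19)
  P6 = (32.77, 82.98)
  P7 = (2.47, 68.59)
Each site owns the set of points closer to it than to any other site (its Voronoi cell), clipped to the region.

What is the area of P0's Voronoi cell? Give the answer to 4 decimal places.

1. box [0,44]×[0,92]: [(0, 0) (44, 0) (44, 92) (0, 92)]
2. ⊥bis P0·P1 via (34.38,61.48): [(0, 52.5122) (44, 63.9893) (44, 92) (0, 92)]  |A|=1484.966
3. ⊥bis P0·P2 via (31.935,39.845): [(0, 52.5122) (44, 63.9893) (44, 92) (0, 92)]  |A|=1484.966
4. ⊥bis P0·P3 via (24.84,75.215): [(30.7631, 60.5366) (44, 63.9893) (44, 92) (18.0668, 92)]  |A|=593.3605
5. ⊥bis P0·P4 via (22.215,63.24): [(30.7631, 60.5366) (44, 63.9893) (44, 92) (18.0668, 92)]  |A|=593.3605
6. ⊥bis P0·P5 via (27.38,74.79): [(23.1329, 79.4455) (38.534, 62.5635) (44, 63.9893) (44, 92) (18.0668, 92)]  |A|=512.1581
7. ⊥bis P0·P6 via (31.5,80.185): [(20.8889, 85.0065) (23.1329, 79.4455) (38.534, 62.5635) (44, 63.9893) (44, 74.5052)]  |A|=219.3144
8. ⊥bis P0·P7 via (16.35,72.99): [(20.8889, 85.0065) (23.1329, 79.4455) (38.534, 62.5635) (44, 63.9893) (44, 74.5052)]  |A|=219.3144
9. canonical 5-gon: [(20.8889, 85.0065) (23.1329, 79.4455) (38.534, 62.5635) (44, 63.9893) (44, 74.5052)]
10. shoelace: 219.3144

Area of P0's cell: 219.3144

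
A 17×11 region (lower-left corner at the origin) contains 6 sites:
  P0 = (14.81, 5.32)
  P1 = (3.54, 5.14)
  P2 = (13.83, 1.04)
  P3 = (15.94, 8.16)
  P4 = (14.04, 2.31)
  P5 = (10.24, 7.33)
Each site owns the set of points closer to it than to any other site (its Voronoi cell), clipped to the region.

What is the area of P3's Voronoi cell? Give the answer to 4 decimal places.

Area of P3's cell: 16.9139

1. box [0,17]×[0,11]: [(0, 0) (17, 0) (17, 11) (0, 11)]
2. ⊥bis P3·P0 via (15.375,6.74): [(17, 6.0934) (17, 11) (4.6685, 11)]  |A|=30.2528
3. ⊥bis P3·P1 via (9.74,6.65): [(9.1111, 9.2323) (17, 6.0934) (17, 11) (8.6806, 11)]  |A|=26.7067
4. ⊥bis P3·P2 via (14.885,4.6): [(9.1111, 9.2323) (17, 6.0934) (17, 11) (8.6806, 11)]  |A|=26.7067
5. ⊥bis P3·P4 via (14.99,5.235): [(9.1111, 9.2323) (17, 6.0934) (17, 11) (8.6806, 11)]  |A|=26.7067
6. ⊥bis P3·P5 via (13.09,7.745): [(13.1048, 7.6433) (17, 6.0934) (17, 11) (12.616, 11)]  |A|=16.9139
7. canonical 4-gon: [(13.1048, 7.6433) (17, 6.0934) (17, 11) (12.616, 11)]
8. shoelace: 16.9139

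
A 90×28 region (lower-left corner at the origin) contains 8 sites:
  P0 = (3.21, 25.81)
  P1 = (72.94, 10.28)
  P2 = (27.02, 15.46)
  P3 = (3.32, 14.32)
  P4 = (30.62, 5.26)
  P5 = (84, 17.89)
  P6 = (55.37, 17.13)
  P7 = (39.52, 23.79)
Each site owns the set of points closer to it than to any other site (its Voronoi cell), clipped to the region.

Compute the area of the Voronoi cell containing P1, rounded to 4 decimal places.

Area of P1's cell: 399.5588

1. box [0,90]×[0,28]: [(0, 0) (90, 0) (90, 28) (0, 28)]
2. ⊥bis P1·P0 via (38.075,18.045): [(34.0561, 0) (90, 0) (90, 28) (40.2921, 28)]  |A|=1479.1248
3. ⊥bis P1·P2 via (49.98,12.87): [(48.5282, 0) (90, 0) (90, 28) (51.6867, 28)]  |A|=1116.9909
4. ⊥bis P1·P3 via (38.13,12.3): [(48.5282, 0) (90, 0) (90, 28) (51.6867, 28)]  |A|=1116.9909
5. ⊥bis P1·P4 via (51.78,7.77): [(50.5625, 18.0338) (52.7017, 0) (90, 0) (90, 28) (51.6867, 28)]  |A|=1079.359
6. ⊥bis P1·P5 via (78.47,14.085): [(50.5625, 18.0338) (52.7017, 0) (88.1614, 0) (68.8956, 28) (51.6867, 28)]  |A|=758.1566
7. ⊥bis P1·P6 via (64.155,13.705): [(58.8118, 0) (88.1614, 0) (69.427, 27.2276)]  |A|=399.5588
8. ⊥bis P1·P7 via (56.23,17.035): [(58.8118, 0) (88.1614, 0) (69.427, 27.2276)]  |A|=399.5588
9. canonical 3-gon: [(58.8118, 0) (88.1614, 0) (69.427, 27.2276)]
10. shoelace: 399.5588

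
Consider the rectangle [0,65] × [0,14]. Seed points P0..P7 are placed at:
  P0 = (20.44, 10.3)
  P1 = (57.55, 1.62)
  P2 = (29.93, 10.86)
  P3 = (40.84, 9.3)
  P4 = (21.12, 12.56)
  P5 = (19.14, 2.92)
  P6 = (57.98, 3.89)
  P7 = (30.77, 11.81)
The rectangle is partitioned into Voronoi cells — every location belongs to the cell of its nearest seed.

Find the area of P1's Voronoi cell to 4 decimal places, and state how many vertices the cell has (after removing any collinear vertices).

Area of P1's cell: 52.1447 (4 vertices)

1. box [0,65]×[0,14]: [(0, 0) (65, 0) (65, 14) (0, 14)]
2. ⊥bis P1·P0 via (38.995,5.96): [(37.601, 0) (65, 0) (65, 14) (40.8755, 14)]  |A|=360.6644
3. ⊥bis P1·P2 via (43.74,6.24): [(41.6525, 0) (65, 0) (65, 14) (46.336, 14)]  |A|=294.0805
4. ⊥bis P1·P3 via (49.195,5.46): [(46.6856, 0) (65, 0) (65, 14) (53.12, 14)]  |A|=211.3609
5. ⊥bis P1·P4 via (39.335,7.09): [(46.6856, 0) (65, 0) (65, 14) (53.12, 14)]  |A|=211.3609
6. ⊥bis P1·P5 via (38.345,2.27): [(46.6856, 0) (65, 0) (65, 14) (53.12, 14)]  |A|=211.3609
7. ⊥bis P1·P6 via (57.765,2.755): [(48.7377, 4.465) (46.6856, 0) (65, 0) (65, 1.3845)]  |A|=52.1447
8. ⊥bis P1·P7 via (44.16,6.715): [(48.7377, 4.465) (46.6856, 0) (65, 0) (65, 1.3845)]  |A|=52.1447
9. canonical 4-gon: [(48.7377, 4.465) (46.6856, 0) (65, 0) (65, 1.3845)]
10. shoelace: 52.1447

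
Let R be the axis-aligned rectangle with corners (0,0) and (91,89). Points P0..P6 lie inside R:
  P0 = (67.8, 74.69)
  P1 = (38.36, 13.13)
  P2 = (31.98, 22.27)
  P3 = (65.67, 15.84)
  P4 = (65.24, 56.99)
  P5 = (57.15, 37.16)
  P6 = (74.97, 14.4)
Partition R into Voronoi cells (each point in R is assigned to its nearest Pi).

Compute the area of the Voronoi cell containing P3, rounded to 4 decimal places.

1. box [0,91]×[0,89]: [(0, 0) (91, 0) (91, 89) (0, 89)]
2. ⊥bis P3·P0 via (66.735,45.265): [(0, 47.6804) (0, 0) (91, 0) (91, 44.3868)]  |A|=4189.0552
3. ⊥bis P3·P1 via (52.015,14.485): [(48.8966, 45.9106) (53.4524, 0) (91, 0) (91, 44.3868)]  |A|=1796.3347
4. ⊥bis P3·P2 via (48.825,19.055): [(53.9159, 45.729) (50.6254, 28.4884) (53.4524, 0) (91, 0) (91, 44.3868)]  |A|=1752.7677
5. ⊥bis P3·P4 via (65.455,36.415): [(52.1117, 36.2756) (50.6254, 28.4884) (53.4524, 0) (91, 0) (91, 36.6819)]  |A|=1426.4577
6. ⊥bis P3·P5 via (61.41,26.5): [(86.7783, 36.6378) (51.2266, 22.4304) (53.4524, 0) (91, 0) (91, 36.6819)]  |A|=1179.7935
7. ⊥bis P3·P6 via (70.32,15.12): [(72.786, 31.0461) (51.2266, 22.4304) (53.4524, 0) (67.9788, 0)]  |A|=476.8774
8. canonical 4-gon: [(72.786, 31.0461) (51.2266, 22.4304) (53.4524, 0) (67.9788, 0)]
9. shoelace: 476.8774

Area of P3's cell: 476.8774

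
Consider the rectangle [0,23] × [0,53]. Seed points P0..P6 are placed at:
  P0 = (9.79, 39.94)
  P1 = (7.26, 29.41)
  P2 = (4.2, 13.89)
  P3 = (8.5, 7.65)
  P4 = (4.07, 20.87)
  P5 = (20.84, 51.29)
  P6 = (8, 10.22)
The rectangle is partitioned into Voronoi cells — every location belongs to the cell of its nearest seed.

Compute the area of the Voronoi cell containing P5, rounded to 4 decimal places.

Area of P5's cell: 113.5123

1. box [0,23]×[0,53]: [(0, 0) (23, 0) (23, 53) (0, 53)]
2. ⊥bis P5·P0 via (15.315,45.615): [(23, 38.1331) (23, 53) (7.7295, 53)]  |A|=113.5123
3. ⊥bis P5·P1 via (14.05,40.35): [(23, 38.1331) (23, 53) (7.7295, 53)]  |A|=113.5123
4. ⊥bis P5·P2 via (12.52,32.59): [(23, 38.1331) (23, 53) (7.7295, 53)]  |A|=113.5123
5. ⊥bis P5·P3 via (14.67,29.47): [(23, 38.1331) (23, 53) (7.7295, 53)]  |A|=113.5123
6. ⊥bis P5·P4 via (12.455,36.08): [(23, 38.1331) (23, 53) (7.7295, 53)]  |A|=113.5123
7. ⊥bis P5·P6 via (14.42,30.755): [(23, 38.1331) (23, 53) (7.7295, 53)]  |A|=113.5123
8. canonical 3-gon: [(23, 38.1331) (23, 53) (7.7295, 53)]
9. shoelace: 113.5123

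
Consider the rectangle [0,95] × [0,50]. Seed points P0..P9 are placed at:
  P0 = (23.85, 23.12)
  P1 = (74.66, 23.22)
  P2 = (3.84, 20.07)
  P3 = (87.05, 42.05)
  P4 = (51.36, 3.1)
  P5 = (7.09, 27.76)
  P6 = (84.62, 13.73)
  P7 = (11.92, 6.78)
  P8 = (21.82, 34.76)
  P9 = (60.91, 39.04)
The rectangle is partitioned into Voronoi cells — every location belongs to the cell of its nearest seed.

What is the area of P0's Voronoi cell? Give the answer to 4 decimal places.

1. box [0,95]×[0,50]: [(0, 0) (95, 0) (95, 50) (0, 50)]
2. ⊥bis P0·P1 via (49.255,23.17): [(0, 0) (49.3006, 0) (49.2022, 50) (0, 50)]  |A|=2462.5699
3. ⊥bis P0·P2 via (13.845,21.595): [(17.1366, 0) (49.3006, 0) (49.2022, 50) (9.5154, 50)]  |A|=1796.2701
4. ⊥bis P0·P3 via (55.45,32.585): [(17.1366, 0) (49.3006, 0) (49.2022, 50) (9.5154, 50)]  |A|=1796.2701
5. ⊥bis P0·P4 via (37.605,13.11): [(17.1366, 0) (28.0644, 0) (49.2433, 29.1025) (49.2022, 50) (9.5154, 50)]  |A|=1487.2564
6. ⊥bis P0·P5 via (15.47,25.44): [(14.044, 20.2893) (17.1366, 0) (28.0644, 0) (49.2433, 29.1025) (49.2022, 50) (22.2694, 50)]  |A|=1297.7907
7. ⊥bis P0·P6 via (54.235,18.425): [(14.044, 20.2893) (17.1366, 0) (28.0644, 0) (49.2433, 29.1025) (49.2022, 50) (22.2694, 50)]  |A|=1297.7907
8. ⊥bis P0·P7 via (17.885,14.95): [(14.044, 20.2893) (14.4788, 17.4369) (31.6371, 4.9094) (49.2433, 29.1025) (49.2022, 50) (22.2694, 50)]  |A|=1138.0196
9. ⊥bis P0·P8 via (22.835,28.94): [(16.1145, 27.768) (14.044, 20.2893) (14.4788, 17.4369) (31.6371, 4.9094) (49.2433, 29.1025) (49.2346, 33.5441)]  |A|=566.0296
10. ⊥bis P0·P9 via (42.38,31.08): [(41.873, 32.2602) (16.1145, 27.768) (14.044, 20.2893) (14.4788, 17.4369) (31.6371, 4.9094) (45.4617, 23.9061)]  |A|=524.5555
11. canonical 6-gon: [(41.873, 32.2602) (16.1145, 27.768) (14.044, 20.2893) (14.4788, 17.4369) (31.6371, 4.9094) (45.4617, 23.9061)]
12. shoelace: 524.5555

Area of P0's cell: 524.5555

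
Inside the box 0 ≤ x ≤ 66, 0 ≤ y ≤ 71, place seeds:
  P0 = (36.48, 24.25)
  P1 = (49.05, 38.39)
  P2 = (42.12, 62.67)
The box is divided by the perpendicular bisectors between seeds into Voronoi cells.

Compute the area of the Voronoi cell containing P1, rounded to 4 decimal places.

Area of P1's cell: 888.8717

1. box [0,66]×[0,71]: [(0, 0) (66, 0) (66, 71) (0, 71)]
2. ⊥bis P1·P0 via (42.765,31.32): [(0, 69.3367) (66, 10.6648) (66, 71) (0, 71)]  |A|=2045.9494
3. ⊥bis P1·P2 via (45.585,50.53): [(27.0929, 45.252) (66, 10.6648) (66, 56.3569)]  |A|=888.8717
4. canonical 3-gon: [(27.0929, 45.252) (66, 10.6648) (66, 56.3569)]
5. shoelace: 888.8717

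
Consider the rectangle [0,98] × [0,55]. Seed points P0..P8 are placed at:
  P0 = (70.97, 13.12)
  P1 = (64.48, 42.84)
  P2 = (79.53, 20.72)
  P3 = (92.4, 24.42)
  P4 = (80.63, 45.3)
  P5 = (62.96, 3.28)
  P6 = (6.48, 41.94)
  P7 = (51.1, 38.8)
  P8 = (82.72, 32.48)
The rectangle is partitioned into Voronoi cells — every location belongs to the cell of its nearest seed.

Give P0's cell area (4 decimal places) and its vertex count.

1. box [0,98]×[0,55]: [(0, 0) (98, 0) (98, 55) (0, 55)]
2. ⊥bis P0·P1 via (67.725,27.98): [(0, 13.1908) (0, 0) (98, 0) (98, 34.5912)]  |A|=2341.3174
3. ⊥bis P0·P2 via (75.25,16.92): [(65.803, 27.5603) (0, 13.1908) (0, 0) (90.2724, 0)]  |A|=1677.9642
4. ⊥bis P0·P3 via (81.685,18.77): [(65.803, 27.5603) (0, 13.1908) (0, 0) (90.2724, 0)]  |A|=1677.9642
5. ⊥bis P0·P4 via (75.8,29.21): [(65.803, 27.5603) (0, 13.1908) (0, 0) (90.2724, 0)]  |A|=1677.9642
6. ⊥bis P0·P5 via (66.965,8.2): [(65.803, 27.5603) (47.9664, 23.6653) (77.0384, 0) (90.2724, 0)]  |A|=450.0383
7. ⊥bis P0·P6 via (38.725,27.53): [(65.803, 27.5603) (47.9664, 23.6653) (77.0384, 0) (90.2724, 0)]  |A|=450.0383
8. ⊥bis P0·P7 via (61.035,25.96): [(65.803, 27.5603) (62.0417, 26.7389) (52.8898, 19.6576) (77.0384, 0) (90.2724, 0)]  |A|=414.2673
9. ⊥bis P0·P8 via (76.845,22.8): [(65.803, 27.5603) (62.0417, 26.7389) (52.8898, 19.6576) (77.0384, 0) (90.2724, 0)]  |A|=414.2673
10. canonical 5-gon: [(65.803, 27.5603) (62.0417, 26.7389) (52.8898, 19.6576) (77.0384, 0) (90.2724, 0)]
11. shoelace: 414.2673

Area of P0's cell: 414.2673 (5 vertices)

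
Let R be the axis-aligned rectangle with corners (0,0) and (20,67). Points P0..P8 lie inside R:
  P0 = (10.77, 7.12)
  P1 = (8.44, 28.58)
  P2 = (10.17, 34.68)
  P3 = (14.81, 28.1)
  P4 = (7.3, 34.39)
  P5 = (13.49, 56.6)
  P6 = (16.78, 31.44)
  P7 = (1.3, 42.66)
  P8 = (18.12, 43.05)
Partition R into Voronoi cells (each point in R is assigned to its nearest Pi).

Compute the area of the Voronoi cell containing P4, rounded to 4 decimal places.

1. box [0,20]×[0,67]: [(0, 0) (20, 0) (20, 67) (0, 67)]
2. ⊥bis P4·P0 via (9.035,20.755): [(0, 19.6053) (20, 22.1503) (20, 67) (0, 67)]  |A|=922.4442
3. ⊥bis P4·P1 via (7.87,31.485): [(0, 29.9408) (20, 33.8651) (20, 67) (0, 67)]  |A|=701.9413
4. ⊥bis P4·P2 via (8.735,34.535): [(0, 29.9408) (9.0204, 31.7107) (5.4546, 67) (0, 67)]  |A|=263.3879
5. ⊥bis P4·P3 via (11.055,31.245): [(0, 29.9408) (9.0204, 31.7107) (5.4546, 67) (0, 67)]  |A|=263.3879
6. ⊥bis P4·P5 via (10.395,45.495): [(0, 48.3921) (0, 29.9408) (9.0204, 31.7107) (7.5473, 46.2886)]  |A|=136.6821
7. ⊥bis P4·P6 via (12.04,32.915): [(0, 48.3921) (0, 29.9408) (9.0204, 31.7107) (7.5473, 46.2886)]  |A|=136.6821
8. ⊥bis P4·P7 via (4.3,38.525): [(0, 35.4053) (0, 29.9408) (9.0204, 31.7107) (8.0564, 41.2504)]  |A|=65.8908
9. ⊥bis P4·P8 via (12.71,38.72): [(0, 35.4053) (0, 29.9408) (9.0204, 31.7107) (8.0564, 41.2504)]  |A|=65.8908
10. canonical 4-gon: [(0, 35.4053) (0, 29.9408) (9.0204, 31.7107) (8.0564, 41.2504)]
11. shoelace: 65.8908

Area of P4's cell: 65.8908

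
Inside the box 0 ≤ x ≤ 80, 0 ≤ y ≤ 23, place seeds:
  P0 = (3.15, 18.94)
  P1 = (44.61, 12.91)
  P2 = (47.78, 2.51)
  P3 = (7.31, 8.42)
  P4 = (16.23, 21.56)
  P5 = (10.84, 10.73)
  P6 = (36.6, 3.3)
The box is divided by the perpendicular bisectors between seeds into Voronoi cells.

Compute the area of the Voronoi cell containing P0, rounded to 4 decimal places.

Area of P0's cell: 88.3431

1. box [0,80]×[0,23]: [(0, 0) (80, 0) (80, 23) (0, 23)]
2. ⊥bis P0·P1 via (23.88,15.925): [(0, 0) (21.5638, 0) (24.909, 23) (0, 23)]  |A|=534.4377
3. ⊥bis P0·P2 via (25.465,10.725): [(0, 0) (21.5167, 0) (21.5946, 0.2116) (24.909, 23) (0, 23)]  |A|=534.4327
4. ⊥bis P0·P3 via (5.23,13.68): [(0, 11.6119) (24.6716, 21.3679) (24.909, 23) (0, 23)]  |A|=160.8084
5. ⊥bis P0·P4 via (9.69,20.25): [(0, 11.6119) (10.5821, 15.7964) (9.1392, 23) (0, 23)]  |A|=93.1725
6. ⊥bis P0·P5 via (6.995,14.835): [(0, 11.6119) (6.1505, 14.044) (10.1775, 17.816) (9.1392, 23) (0, 23)]  |A|=88.3431
7. ⊥bis P0·P6 via (19.875,11.12): [(0, 11.6119) (6.1505, 14.044) (10.1775, 17.816) (9.1392, 23) (0, 23)]  |A|=88.3431
8. canonical 5-gon: [(0, 11.6119) (6.1505, 14.044) (10.1775, 17.816) (9.1392, 23) (0, 23)]
9. shoelace: 88.3431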